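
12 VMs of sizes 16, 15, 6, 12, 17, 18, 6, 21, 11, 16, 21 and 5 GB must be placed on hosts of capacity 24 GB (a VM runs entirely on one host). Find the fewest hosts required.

Total = 21 + 21 + 18 + 17 + 16 + 16 + 15 + 12 + 11 + 6 + 6 + 5 = 164 GB.
Lower bound: ⌈164/24⌉ = 7 hosts.
A packing using 8 hosts:
  host 1: 21 = 21
  host 2: 21 = 21
  host 3: 18 + 6 = 24
  host 4: 17 + 6 = 23
  host 5: 16 + 5 = 21
  host 6: 16 = 16
  host 7: 15 = 15
  host 8: 12 + 11 = 23
No arrangement into 7 hosts stays within capacity, so 8 is optimal.

8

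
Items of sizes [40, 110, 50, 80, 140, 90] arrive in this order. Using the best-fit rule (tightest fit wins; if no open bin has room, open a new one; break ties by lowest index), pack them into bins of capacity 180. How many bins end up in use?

4

  40 → bin 1 (new)  [load 40/180]
  110 → bin 1  [load 150/180]
  50 → bin 2 (new)  [load 50/180]
  80 → bin 2  [load 130/180]
  140 → bin 3 (new)  [load 140/180]
  90 → bin 4 (new)  [load 90/180]
4 bins opened.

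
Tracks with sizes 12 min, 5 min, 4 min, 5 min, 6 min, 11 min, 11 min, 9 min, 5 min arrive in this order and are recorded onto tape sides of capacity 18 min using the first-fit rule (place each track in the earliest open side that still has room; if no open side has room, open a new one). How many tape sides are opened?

5

  12 → side 1 (new)  [load 12/18]
  5 → side 1  [load 17/18]
  4 → side 2 (new)  [load 4/18]
  5 → side 2  [load 9/18]
  6 → side 2  [load 15/18]
  11 → side 3 (new)  [load 11/18]
  11 → side 4 (new)  [load 11/18]
  9 → side 5 (new)  [load 9/18]
  5 → side 3  [load 16/18]
5 tape sides opened.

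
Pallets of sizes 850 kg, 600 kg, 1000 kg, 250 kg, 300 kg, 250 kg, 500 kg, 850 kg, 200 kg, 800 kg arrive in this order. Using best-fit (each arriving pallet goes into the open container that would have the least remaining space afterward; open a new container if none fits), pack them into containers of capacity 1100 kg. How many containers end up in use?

  850 → container 1 (new)  [load 850/1100]
  600 → container 2 (new)  [load 600/1100]
  1000 → container 3 (new)  [load 1000/1100]
  250 → container 1  [load 1100/1100]
  300 → container 2  [load 900/1100]
  250 → container 4 (new)  [load 250/1100]
  500 → container 4  [load 750/1100]
  850 → container 5 (new)  [load 850/1100]
  200 → container 2  [load 1100/1100]
  800 → container 6 (new)  [load 800/1100]
6 containers opened.

6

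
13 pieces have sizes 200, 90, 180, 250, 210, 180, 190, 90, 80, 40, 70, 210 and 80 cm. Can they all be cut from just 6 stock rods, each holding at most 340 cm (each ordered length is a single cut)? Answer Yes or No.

Total = 1870 cm; ⌈1870/340⌉ = 6.
7 pieces each exceed half the capacity and cannot share a stock rod, forcing at least 7 stock rods.
At least 7 stock rods are required, but only 6 are allowed.

No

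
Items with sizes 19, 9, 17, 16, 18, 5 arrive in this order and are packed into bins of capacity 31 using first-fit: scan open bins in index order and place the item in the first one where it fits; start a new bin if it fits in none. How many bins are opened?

4

  19 → bin 1 (new)  [load 19/31]
  9 → bin 1  [load 28/31]
  17 → bin 2 (new)  [load 17/31]
  16 → bin 3 (new)  [load 16/31]
  18 → bin 4 (new)  [load 18/31]
  5 → bin 2  [load 22/31]
4 bins opened.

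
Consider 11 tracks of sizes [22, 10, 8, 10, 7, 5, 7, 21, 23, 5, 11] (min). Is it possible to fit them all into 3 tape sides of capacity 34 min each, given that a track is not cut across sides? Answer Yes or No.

No

Total = 129 min; ⌈129/34⌉ = 4.
At least 4 tape sides are required, but only 3 are allowed.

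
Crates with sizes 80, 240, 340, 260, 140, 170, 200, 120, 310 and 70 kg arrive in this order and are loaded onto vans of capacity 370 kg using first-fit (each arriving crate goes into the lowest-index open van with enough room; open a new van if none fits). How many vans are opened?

  80 → van 1 (new)  [load 80/370]
  240 → van 1  [load 320/370]
  340 → van 2 (new)  [load 340/370]
  260 → van 3 (new)  [load 260/370]
  140 → van 4 (new)  [load 140/370]
  170 → van 4  [load 310/370]
  200 → van 5 (new)  [load 200/370]
  120 → van 5  [load 320/370]
  310 → van 6 (new)  [load 310/370]
  70 → van 3  [load 330/370]
6 vans opened.

6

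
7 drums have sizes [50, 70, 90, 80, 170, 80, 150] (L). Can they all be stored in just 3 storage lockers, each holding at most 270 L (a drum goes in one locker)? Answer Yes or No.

A valid assignment using 3 storage lockers:
  locker 1: 170 + 90 = 260
  locker 2: 150 + 80 = 230
  locker 3: 80 + 70 + 50 = 200
Every load is within 270 L, so 3 storage lockers suffice.

Yes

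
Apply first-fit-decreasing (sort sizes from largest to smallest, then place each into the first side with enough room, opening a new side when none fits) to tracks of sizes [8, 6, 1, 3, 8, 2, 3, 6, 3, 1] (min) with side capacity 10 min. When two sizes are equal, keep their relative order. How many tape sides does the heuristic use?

5

Sorted descending: 8, 8, 6, 6, 3, 3, 3, 2, 1, 1.
  8 → side 1 (new)  [load 8/10]
  8 → side 2 (new)  [load 8/10]
  6 → side 3 (new)  [load 6/10]
  6 → side 4 (new)  [load 6/10]
  3 → side 3  [load 9/10]
  3 → side 4  [load 9/10]
  3 → side 5 (new)  [load 3/10]
  2 → side 1  [load 10/10]
  1 → side 2  [load 9/10]
  1 → side 2  [load 10/10]
5 tape sides opened.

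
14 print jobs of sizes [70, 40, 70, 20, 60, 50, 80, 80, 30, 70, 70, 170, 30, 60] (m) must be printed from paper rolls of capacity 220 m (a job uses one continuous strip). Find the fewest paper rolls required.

Total = 170 + 80 + 80 + 70 + 70 + 70 + 70 + 60 + 60 + 50 + 40 + 30 + 30 + 20 = 900 m.
Lower bound: ⌈900/220⌉ = 5 paper rolls.
A packing using 5 paper rolls:
  roll 1: 170 + 50 = 220
  roll 2: 80 + 80 + 60 = 220
  roll 3: 70 + 70 + 70 = 210
  roll 4: 70 + 60 + 40 + 30 + 20 = 220
  roll 5: 30 = 30
This matches the lower bound, so 5 is optimal.

5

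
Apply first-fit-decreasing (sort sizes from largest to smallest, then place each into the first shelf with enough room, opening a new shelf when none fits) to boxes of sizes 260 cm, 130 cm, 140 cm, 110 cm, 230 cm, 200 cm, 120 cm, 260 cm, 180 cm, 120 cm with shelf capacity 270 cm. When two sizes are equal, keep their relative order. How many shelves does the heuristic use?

Sorted descending: 260, 260, 230, 200, 180, 140, 130, 120, 120, 110.
  260 → shelf 1 (new)  [load 260/270]
  260 → shelf 2 (new)  [load 260/270]
  230 → shelf 3 (new)  [load 230/270]
  200 → shelf 4 (new)  [load 200/270]
  180 → shelf 5 (new)  [load 180/270]
  140 → shelf 6 (new)  [load 140/270]
  130 → shelf 6  [load 270/270]
  120 → shelf 7 (new)  [load 120/270]
  120 → shelf 7  [load 240/270]
  110 → shelf 8 (new)  [load 110/270]
8 shelves opened.

8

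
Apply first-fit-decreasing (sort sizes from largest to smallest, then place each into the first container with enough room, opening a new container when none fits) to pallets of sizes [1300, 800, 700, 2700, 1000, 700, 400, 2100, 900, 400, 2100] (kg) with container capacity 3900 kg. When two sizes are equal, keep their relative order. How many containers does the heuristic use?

Sorted descending: 2700, 2100, 2100, 1300, 1000, 900, 800, 700, 700, 400, 400.
  2700 → container 1 (new)  [load 2700/3900]
  2100 → container 2 (new)  [load 2100/3900]
  2100 → container 3 (new)  [load 2100/3900]
  1300 → container 2  [load 3400/3900]
  1000 → container 1  [load 3700/3900]
  900 → container 3  [load 3000/3900]
  800 → container 3  [load 3800/3900]
  700 → container 4 (new)  [load 700/3900]
  700 → container 4  [load 1400/3900]
  400 → container 2  [load 3800/3900]
  400 → container 4  [load 1800/3900]
4 containers opened.

4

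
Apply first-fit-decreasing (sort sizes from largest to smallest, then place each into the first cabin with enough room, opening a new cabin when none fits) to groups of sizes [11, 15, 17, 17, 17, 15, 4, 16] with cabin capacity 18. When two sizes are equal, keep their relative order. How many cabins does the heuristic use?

7

Sorted descending: 17, 17, 17, 16, 15, 15, 11, 4.
  17 → cabin 1 (new)  [load 17/18]
  17 → cabin 2 (new)  [load 17/18]
  17 → cabin 3 (new)  [load 17/18]
  16 → cabin 4 (new)  [load 16/18]
  15 → cabin 5 (new)  [load 15/18]
  15 → cabin 6 (new)  [load 15/18]
  11 → cabin 7 (new)  [load 11/18]
  4 → cabin 7  [load 15/18]
7 cabins opened.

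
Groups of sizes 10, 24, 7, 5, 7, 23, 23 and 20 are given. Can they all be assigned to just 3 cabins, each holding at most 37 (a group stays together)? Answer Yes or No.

No

Total = 119; ⌈119/37⌉ = 4.
At least 4 cabins are required, but only 3 are allowed.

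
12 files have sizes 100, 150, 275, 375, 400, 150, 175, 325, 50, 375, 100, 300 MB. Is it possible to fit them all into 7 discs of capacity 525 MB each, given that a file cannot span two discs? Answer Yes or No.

Yes

A valid assignment using 6 discs:
  disc 1: 400 + 100 = 500
  disc 2: 375 + 150 = 525
  disc 3: 375 + 150 = 525
  disc 4: 325 + 175 = 500
  disc 5: 300 + 100 + 50 = 450
  disc 6: 275 = 275
That uses only 6 ≤ 7, so 7 discs are enough.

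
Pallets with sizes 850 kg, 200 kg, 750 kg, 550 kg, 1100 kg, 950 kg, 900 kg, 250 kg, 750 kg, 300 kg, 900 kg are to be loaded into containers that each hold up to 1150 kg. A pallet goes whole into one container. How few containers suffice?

Total = 1100 + 950 + 900 + 900 + 850 + 750 + 750 + 550 + 300 + 250 + 200 = 7500 kg.
Lower bound: ⌈7500/1150⌉ = 7 containers.
A packing using 8 containers:
  container 1: 1100 = 1100
  container 2: 950 + 200 = 1150
  container 3: 900 + 250 = 1150
  container 4: 900 = 900
  container 5: 850 + 300 = 1150
  container 6: 750 = 750
  container 7: 750 = 750
  container 8: 550 = 550
No arrangement into 7 containers stays within capacity, so 8 is optimal.

8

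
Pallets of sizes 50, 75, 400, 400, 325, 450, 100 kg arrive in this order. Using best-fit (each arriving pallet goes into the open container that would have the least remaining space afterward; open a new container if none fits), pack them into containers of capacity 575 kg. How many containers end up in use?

  50 → container 1 (new)  [load 50/575]
  75 → container 1  [load 125/575]
  400 → container 1  [load 525/575]
  400 → container 2 (new)  [load 400/575]
  325 → container 3 (new)  [load 325/575]
  450 → container 4 (new)  [load 450/575]
  100 → container 4  [load 550/575]
4 containers opened.

4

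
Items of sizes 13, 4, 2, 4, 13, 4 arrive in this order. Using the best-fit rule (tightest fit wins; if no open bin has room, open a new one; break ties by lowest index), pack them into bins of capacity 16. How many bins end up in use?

  13 → bin 1 (new)  [load 13/16]
  4 → bin 2 (new)  [load 4/16]
  2 → bin 1  [load 15/16]
  4 → bin 2  [load 8/16]
  13 → bin 3 (new)  [load 13/16]
  4 → bin 2  [load 12/16]
3 bins opened.

3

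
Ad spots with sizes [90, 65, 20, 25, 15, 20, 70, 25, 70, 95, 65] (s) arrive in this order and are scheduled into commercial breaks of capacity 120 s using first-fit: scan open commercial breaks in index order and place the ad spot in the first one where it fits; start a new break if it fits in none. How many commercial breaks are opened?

  90 → break 1 (new)  [load 90/120]
  65 → break 2 (new)  [load 65/120]
  20 → break 1  [load 110/120]
  25 → break 2  [load 90/120]
  15 → break 2  [load 105/120]
  20 → break 3 (new)  [load 20/120]
  70 → break 3  [load 90/120]
  25 → break 3  [load 115/120]
  70 → break 4 (new)  [load 70/120]
  95 → break 5 (new)  [load 95/120]
  65 → break 6 (new)  [load 65/120]
6 commercial breaks opened.

6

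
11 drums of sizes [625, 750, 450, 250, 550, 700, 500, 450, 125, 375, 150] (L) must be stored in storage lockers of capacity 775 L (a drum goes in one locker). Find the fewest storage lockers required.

8

Total = 750 + 700 + 625 + 550 + 500 + 450 + 450 + 375 + 250 + 150 + 125 = 4925 L.
Lower bound: ⌈4925/775⌉ = 7 storage lockers.
A packing using 8 storage lockers:
  locker 1: 750 = 750
  locker 2: 700 = 700
  locker 3: 625 + 150 = 775
  locker 4: 550 + 125 = 675
  locker 5: 500 + 250 = 750
  locker 6: 450 = 450
  locker 7: 450 = 450
  locker 8: 375 = 375
No arrangement into 7 storage lockers stays within capacity, so 8 is optimal.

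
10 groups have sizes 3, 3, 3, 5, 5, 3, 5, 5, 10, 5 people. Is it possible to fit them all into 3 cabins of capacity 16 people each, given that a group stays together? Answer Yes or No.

A valid assignment using 3 cabins:
  cabin 1: 10 + 5 = 15
  cabin 2: 5 + 5 + 3 + 3 = 16
  cabin 3: 5 + 5 + 3 + 3 = 16
Every load is within 16 people, so 3 cabins suffice.

Yes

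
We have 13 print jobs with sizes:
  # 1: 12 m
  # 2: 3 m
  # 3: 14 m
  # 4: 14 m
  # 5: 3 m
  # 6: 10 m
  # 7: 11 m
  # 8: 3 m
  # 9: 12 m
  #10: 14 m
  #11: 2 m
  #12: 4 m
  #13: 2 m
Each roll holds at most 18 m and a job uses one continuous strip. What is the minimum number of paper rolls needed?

7

Total = 14 + 14 + 14 + 12 + 12 + 11 + 10 + 4 + 3 + 3 + 3 + 2 + 2 = 104 m.
Lower bound: ⌈104/18⌉ = 6 paper rolls.
Also, 7 print jobs each exceed 9 m, and no two of those can share a roll, so at least 7 paper rolls are needed.
A packing using 7 paper rolls:
  roll 1: 14 + 4 = 18
  roll 2: 14 + 3 = 17
  roll 3: 14 + 3 = 17
  roll 4: 12 + 3 + 2 = 17
  roll 5: 12 + 2 = 14
  roll 6: 11 = 11
  roll 7: 10 = 10
This matches the lower bound, so 7 is optimal.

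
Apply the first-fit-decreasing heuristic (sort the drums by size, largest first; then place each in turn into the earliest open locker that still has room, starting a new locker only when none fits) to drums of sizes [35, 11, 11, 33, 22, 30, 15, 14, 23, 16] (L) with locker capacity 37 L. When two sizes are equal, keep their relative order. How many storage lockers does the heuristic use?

Sorted descending: 35, 33, 30, 23, 22, 16, 15, 14, 11, 11.
  35 → locker 1 (new)  [load 35/37]
  33 → locker 2 (new)  [load 33/37]
  30 → locker 3 (new)  [load 30/37]
  23 → locker 4 (new)  [load 23/37]
  22 → locker 5 (new)  [load 22/37]
  16 → locker 6 (new)  [load 16/37]
  15 → locker 5  [load 37/37]
  14 → locker 4  [load 37/37]
  11 → locker 6  [load 27/37]
  11 → locker 7 (new)  [load 11/37]
7 storage lockers opened.

7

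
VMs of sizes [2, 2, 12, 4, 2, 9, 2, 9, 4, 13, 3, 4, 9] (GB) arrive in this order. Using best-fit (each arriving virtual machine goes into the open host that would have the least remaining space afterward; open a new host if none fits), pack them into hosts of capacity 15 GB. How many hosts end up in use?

6

  2 → host 1 (new)  [load 2/15]
  2 → host 1  [load 4/15]
  12 → host 2 (new)  [load 12/15]
  4 → host 1  [load 8/15]
  2 → host 2  [load 14/15]
  9 → host 3 (new)  [load 9/15]
  2 → host 3  [load 11/15]
  9 → host 4 (new)  [load 9/15]
  4 → host 3  [load 15/15]
  13 → host 5 (new)  [load 13/15]
  3 → host 4  [load 12/15]
  4 → host 1  [load 12/15]
  9 → host 6 (new)  [load 9/15]
6 hosts opened.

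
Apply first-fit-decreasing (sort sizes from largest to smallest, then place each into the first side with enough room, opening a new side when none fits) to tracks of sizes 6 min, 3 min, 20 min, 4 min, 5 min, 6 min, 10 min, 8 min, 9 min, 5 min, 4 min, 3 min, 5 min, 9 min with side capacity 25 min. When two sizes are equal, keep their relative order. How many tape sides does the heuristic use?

Sorted descending: 20, 10, 9, 9, 8, 6, 6, 5, 5, 5, 4, 4, 3, 3.
  20 → side 1 (new)  [load 20/25]
  10 → side 2 (new)  [load 10/25]
  9 → side 2  [load 19/25]
  9 → side 3 (new)  [load 9/25]
  8 → side 3  [load 17/25]
  6 → side 2  [load 25/25]
  6 → side 3  [load 23/25]
  5 → side 1  [load 25/25]
  5 → side 4 (new)  [load 5/25]
  5 → side 4  [load 10/25]
  4 → side 4  [load 14/25]
  4 → side 4  [load 18/25]
  3 → side 4  [load 21/25]
  3 → side 4  [load 24/25]
4 tape sides opened.

4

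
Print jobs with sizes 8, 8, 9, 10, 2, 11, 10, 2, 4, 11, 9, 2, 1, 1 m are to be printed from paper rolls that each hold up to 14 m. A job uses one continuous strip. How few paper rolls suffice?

8

Total = 11 + 11 + 10 + 10 + 9 + 9 + 8 + 8 + 4 + 2 + 2 + 2 + 1 + 1 = 88 m.
Lower bound: ⌈88/14⌉ = 7 paper rolls.
Also, 8 print jobs each exceed 7 m, and no two of those can share a roll, so at least 8 paper rolls are needed.
A packing using 8 paper rolls:
  roll 1: 11 + 2 + 1 = 14
  roll 2: 11 + 2 + 1 = 14
  roll 3: 10 + 4 = 14
  roll 4: 10 + 2 = 12
  roll 5: 9 = 9
  roll 6: 9 = 9
  roll 7: 8 = 8
  roll 8: 8 = 8
This matches the lower bound, so 8 is optimal.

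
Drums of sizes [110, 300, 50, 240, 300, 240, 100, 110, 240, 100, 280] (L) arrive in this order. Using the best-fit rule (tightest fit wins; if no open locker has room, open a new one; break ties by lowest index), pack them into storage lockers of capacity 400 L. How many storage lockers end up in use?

6

  110 → locker 1 (new)  [load 110/400]
  300 → locker 2 (new)  [load 300/400]
  50 → locker 2  [load 350/400]
  240 → locker 1  [load 350/400]
  300 → locker 3 (new)  [load 300/400]
  240 → locker 4 (new)  [load 240/400]
  100 → locker 3  [load 400/400]
  110 → locker 4  [load 350/400]
  240 → locker 5 (new)  [load 240/400]
  100 → locker 5  [load 340/400]
  280 → locker 6 (new)  [load 280/400]
6 storage lockers opened.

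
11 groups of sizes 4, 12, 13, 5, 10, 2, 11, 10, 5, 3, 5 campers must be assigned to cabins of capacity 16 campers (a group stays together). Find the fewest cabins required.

Total = 13 + 12 + 11 + 10 + 10 + 5 + 5 + 5 + 4 + 3 + 2 = 80 campers.
Lower bound: ⌈80/16⌉ = 5 cabins.
A packing using 6 cabins:
  cabin 1: 13 + 3 = 16
  cabin 2: 12 + 4 = 16
  cabin 3: 11 + 5 = 16
  cabin 4: 10 + 5 = 15
  cabin 5: 10 + 5 = 15
  cabin 6: 2 = 2
No arrangement into 5 cabins stays within capacity, so 6 is optimal.

6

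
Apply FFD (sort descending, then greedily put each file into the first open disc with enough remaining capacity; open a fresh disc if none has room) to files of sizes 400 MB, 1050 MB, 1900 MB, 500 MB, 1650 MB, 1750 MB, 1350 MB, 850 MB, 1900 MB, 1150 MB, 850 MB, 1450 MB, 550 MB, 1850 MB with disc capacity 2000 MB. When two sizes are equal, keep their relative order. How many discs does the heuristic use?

Sorted descending: 1900, 1900, 1850, 1750, 1650, 1450, 1350, 1150, 1050, 850, 850, 550, 500, 400.
  1900 → disc 1 (new)  [load 1900/2000]
  1900 → disc 2 (new)  [load 1900/2000]
  1850 → disc 3 (new)  [load 1850/2000]
  1750 → disc 4 (new)  [load 1750/2000]
  1650 → disc 5 (new)  [load 1650/2000]
  1450 → disc 6 (new)  [load 1450/2000]
  1350 → disc 7 (new)  [load 1350/2000]
  1150 → disc 8 (new)  [load 1150/2000]
  1050 → disc 9 (new)  [load 1050/2000]
  850 → disc 8  [load 2000/2000]
  850 → disc 9  [load 1900/2000]
  550 → disc 6  [load 2000/2000]
  500 → disc 7  [load 1850/2000]
  400 → disc 10 (new)  [load 400/2000]
10 discs opened.

10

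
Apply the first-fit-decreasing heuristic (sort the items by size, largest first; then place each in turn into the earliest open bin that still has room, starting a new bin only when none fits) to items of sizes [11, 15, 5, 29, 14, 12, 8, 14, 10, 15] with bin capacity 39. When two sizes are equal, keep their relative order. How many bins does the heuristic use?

4

Sorted descending: 29, 15, 15, 14, 14, 12, 11, 10, 8, 5.
  29 → bin 1 (new)  [load 29/39]
  15 → bin 2 (new)  [load 15/39]
  15 → bin 2  [load 30/39]
  14 → bin 3 (new)  [load 14/39]
  14 → bin 3  [load 28/39]
  12 → bin 4 (new)  [load 12/39]
  11 → bin 3  [load 39/39]
  10 → bin 1  [load 39/39]
  8 → bin 2  [load 38/39]
  5 → bin 4  [load 17/39]
4 bins opened.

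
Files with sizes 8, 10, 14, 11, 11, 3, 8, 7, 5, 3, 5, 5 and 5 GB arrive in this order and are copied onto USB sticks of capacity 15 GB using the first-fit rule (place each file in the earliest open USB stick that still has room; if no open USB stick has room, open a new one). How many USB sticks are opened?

  8 → USB stick 1 (new)  [load 8/15]
  10 → USB stick 2 (new)  [load 10/15]
  14 → USB stick 3 (new)  [load 14/15]
  11 → USB stick 4 (new)  [load 11/15]
  11 → USB stick 5 (new)  [load 11/15]
  3 → USB stick 1  [load 11/15]
  8 → USB stick 6 (new)  [load 8/15]
  7 → USB stick 6  [load 15/15]
  5 → USB stick 2  [load 15/15]
  3 → USB stick 1  [load 14/15]
  5 → USB stick 7 (new)  [load 5/15]
  5 → USB stick 7  [load 10/15]
  5 → USB stick 7  [load 15/15]
7 USB sticks opened.

7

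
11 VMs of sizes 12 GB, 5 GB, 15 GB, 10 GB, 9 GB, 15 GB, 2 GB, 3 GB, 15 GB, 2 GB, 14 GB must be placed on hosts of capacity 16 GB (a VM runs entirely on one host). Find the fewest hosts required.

7

Total = 15 + 15 + 15 + 14 + 12 + 10 + 9 + 5 + 3 + 2 + 2 = 102 GB.
Lower bound: ⌈102/16⌉ = 7 hosts.
A packing using 7 hosts:
  host 1: 15 = 15
  host 2: 15 = 15
  host 3: 15 = 15
  host 4: 14 + 2 = 16
  host 5: 12 + 3 = 15
  host 6: 10 + 5 = 15
  host 7: 9 + 2 = 11
This matches the lower bound, so 7 is optimal.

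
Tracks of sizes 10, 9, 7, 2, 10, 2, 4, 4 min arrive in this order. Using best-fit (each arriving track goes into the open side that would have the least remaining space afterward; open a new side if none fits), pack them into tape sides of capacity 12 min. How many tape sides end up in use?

5

  10 → side 1 (new)  [load 10/12]
  9 → side 2 (new)  [load 9/12]
  7 → side 3 (new)  [load 7/12]
  2 → side 1  [load 12/12]
  10 → side 4 (new)  [load 10/12]
  2 → side 4  [load 12/12]
  4 → side 3  [load 11/12]
  4 → side 5 (new)  [load 4/12]
5 tape sides opened.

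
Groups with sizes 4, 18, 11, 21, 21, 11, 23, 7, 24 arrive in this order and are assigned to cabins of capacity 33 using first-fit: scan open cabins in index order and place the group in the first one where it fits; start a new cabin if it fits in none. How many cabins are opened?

5

  4 → cabin 1 (new)  [load 4/33]
  18 → cabin 1  [load 22/33]
  11 → cabin 1  [load 33/33]
  21 → cabin 2 (new)  [load 21/33]
  21 → cabin 3 (new)  [load 21/33]
  11 → cabin 2  [load 32/33]
  23 → cabin 4 (new)  [load 23/33]
  7 → cabin 3  [load 28/33]
  24 → cabin 5 (new)  [load 24/33]
5 cabins opened.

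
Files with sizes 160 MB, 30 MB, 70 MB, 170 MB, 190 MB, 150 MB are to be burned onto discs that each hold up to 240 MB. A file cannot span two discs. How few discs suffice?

4

Total = 190 + 170 + 160 + 150 + 70 + 30 = 770 MB.
Lower bound: ⌈770/240⌉ = 4 discs.
A packing using 4 discs:
  disc 1: 190 + 30 = 220
  disc 2: 170 + 70 = 240
  disc 3: 160 = 160
  disc 4: 150 = 150
This matches the lower bound, so 4 is optimal.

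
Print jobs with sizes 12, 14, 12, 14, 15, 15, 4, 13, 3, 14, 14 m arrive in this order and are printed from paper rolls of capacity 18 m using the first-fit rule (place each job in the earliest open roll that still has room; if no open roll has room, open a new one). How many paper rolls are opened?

  12 → roll 1 (new)  [load 12/18]
  14 → roll 2 (new)  [load 14/18]
  12 → roll 3 (new)  [load 12/18]
  14 → roll 4 (new)  [load 14/18]
  15 → roll 5 (new)  [load 15/18]
  15 → roll 6 (new)  [load 15/18]
  4 → roll 1  [load 16/18]
  13 → roll 7 (new)  [load 13/18]
  3 → roll 2  [load 17/18]
  14 → roll 8 (new)  [load 14/18]
  14 → roll 9 (new)  [load 14/18]
9 paper rolls opened.

9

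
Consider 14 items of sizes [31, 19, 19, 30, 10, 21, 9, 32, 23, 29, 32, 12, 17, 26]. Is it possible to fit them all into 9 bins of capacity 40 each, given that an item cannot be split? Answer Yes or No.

Yes

A valid assignment using 9 bins:
  bin 1: 32 = 32
  bin 2: 32 = 32
  bin 3: 31 + 9 = 40
  bin 4: 30 + 10 = 40
  bin 5: 29 = 29
  bin 6: 26 + 12 = 38
  bin 7: 23 + 17 = 40
  bin 8: 21 + 19 = 40
  bin 9: 19 = 19
Every load is within 40, so 9 bins suffice.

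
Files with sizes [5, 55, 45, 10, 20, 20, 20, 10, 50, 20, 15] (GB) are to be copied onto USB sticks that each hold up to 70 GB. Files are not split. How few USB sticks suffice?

4

Total = 55 + 50 + 45 + 20 + 20 + 20 + 20 + 15 + 10 + 10 + 5 = 270 GB.
Lower bound: ⌈270/70⌉ = 4 USB sticks.
A packing using 4 USB sticks:
  USB stick 1: 55 + 15 = 70
  USB stick 2: 50 + 20 = 70
  USB stick 3: 45 + 20 + 5 = 70
  USB stick 4: 20 + 20 + 10 + 10 = 60
This matches the lower bound, so 4 is optimal.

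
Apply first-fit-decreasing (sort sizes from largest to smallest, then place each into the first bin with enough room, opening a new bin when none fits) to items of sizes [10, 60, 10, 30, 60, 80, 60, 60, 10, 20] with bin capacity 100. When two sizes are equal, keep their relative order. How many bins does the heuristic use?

5

Sorted descending: 80, 60, 60, 60, 60, 30, 20, 10, 10, 10.
  80 → bin 1 (new)  [load 80/100]
  60 → bin 2 (new)  [load 60/100]
  60 → bin 3 (new)  [load 60/100]
  60 → bin 4 (new)  [load 60/100]
  60 → bin 5 (new)  [load 60/100]
  30 → bin 2  [load 90/100]
  20 → bin 1  [load 100/100]
  10 → bin 2  [load 100/100]
  10 → bin 3  [load 70/100]
  10 → bin 3  [load 80/100]
5 bins opened.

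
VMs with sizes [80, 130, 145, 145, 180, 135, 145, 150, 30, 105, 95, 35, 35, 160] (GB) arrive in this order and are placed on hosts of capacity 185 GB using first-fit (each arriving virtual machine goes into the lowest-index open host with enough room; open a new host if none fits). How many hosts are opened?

11

  80 → host 1 (new)  [load 80/185]
  130 → host 2 (new)  [load 130/185]
  145 → host 3 (new)  [load 145/185]
  145 → host 4 (new)  [load 145/185]
  180 → host 5 (new)  [load 180/185]
  135 → host 6 (new)  [load 135/185]
  145 → host 7 (new)  [load 145/185]
  150 → host 8 (new)  [load 150/185]
  30 → host 1  [load 110/185]
  105 → host 9 (new)  [load 105/185]
  95 → host 10 (new)  [load 95/185]
  35 → host 1  [load 145/185]
  35 → host 1  [load 180/185]
  160 → host 11 (new)  [load 160/185]
11 hosts opened.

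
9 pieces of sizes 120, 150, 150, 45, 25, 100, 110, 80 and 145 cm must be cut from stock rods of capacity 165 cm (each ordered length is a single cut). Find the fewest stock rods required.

Total = 150 + 150 + 145 + 120 + 110 + 100 + 80 + 45 + 25 = 925 cm.
Lower bound: ⌈925/165⌉ = 6 stock rods.
A packing using 7 stock rods:
  stock rod 1: 150 = 150
  stock rod 2: 150 = 150
  stock rod 3: 145 = 145
  stock rod 4: 120 + 45 = 165
  stock rod 5: 110 + 25 = 135
  stock rod 6: 100 = 100
  stock rod 7: 80 = 80
No arrangement into 6 stock rods stays within capacity, so 7 is optimal.

7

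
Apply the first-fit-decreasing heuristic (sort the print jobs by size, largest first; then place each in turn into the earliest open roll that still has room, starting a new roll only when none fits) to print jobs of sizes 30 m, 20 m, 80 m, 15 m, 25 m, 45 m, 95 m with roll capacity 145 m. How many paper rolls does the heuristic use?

Sorted descending: 95, 80, 45, 30, 25, 20, 15.
  95 → roll 1 (new)  [load 95/145]
  80 → roll 2 (new)  [load 80/145]
  45 → roll 1  [load 140/145]
  30 → roll 2  [load 110/145]
  25 → roll 2  [load 135/145]
  20 → roll 3 (new)  [load 20/145]
  15 → roll 3  [load 35/145]
3 paper rolls opened.

3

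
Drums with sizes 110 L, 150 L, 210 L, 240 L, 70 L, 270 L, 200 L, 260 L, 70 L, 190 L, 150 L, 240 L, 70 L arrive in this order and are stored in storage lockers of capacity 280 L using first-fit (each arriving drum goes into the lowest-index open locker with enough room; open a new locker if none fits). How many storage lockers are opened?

9

  110 → locker 1 (new)  [load 110/280]
  150 → locker 1  [load 260/280]
  210 → locker 2 (new)  [load 210/280]
  240 → locker 3 (new)  [load 240/280]
  70 → locker 2  [load 280/280]
  270 → locker 4 (new)  [load 270/280]
  200 → locker 5 (new)  [load 200/280]
  260 → locker 6 (new)  [load 260/280]
  70 → locker 5  [load 270/280]
  190 → locker 7 (new)  [load 190/280]
  150 → locker 8 (new)  [load 150/280]
  240 → locker 9 (new)  [load 240/280]
  70 → locker 7  [load 260/280]
9 storage lockers opened.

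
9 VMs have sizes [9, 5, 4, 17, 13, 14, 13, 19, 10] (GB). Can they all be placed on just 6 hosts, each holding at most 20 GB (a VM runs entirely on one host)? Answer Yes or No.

A valid assignment using 6 hosts:
  host 1: 19 = 19
  host 2: 17 = 17
  host 3: 14 + 5 = 19
  host 4: 13 + 4 = 17
  host 5: 13 = 13
  host 6: 10 + 9 = 19
Every load is within 20 GB, so 6 hosts suffice.

Yes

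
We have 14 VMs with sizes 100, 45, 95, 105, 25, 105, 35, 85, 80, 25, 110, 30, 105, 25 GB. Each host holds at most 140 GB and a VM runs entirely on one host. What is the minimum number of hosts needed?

Total = 110 + 105 + 105 + 105 + 100 + 95 + 85 + 80 + 45 + 35 + 30 + 25 + 25 + 25 = 970 GB.
Lower bound: ⌈970/140⌉ = 7 hosts.
Also, 8 VMs each exceed 70 GB, and no two of those can share a host, so at least 8 hosts are needed.
A packing using 8 hosts:
  host 1: 110 + 30 = 140
  host 2: 105 + 35 = 140
  host 3: 105 + 25 = 130
  host 4: 105 + 25 = 130
  host 5: 100 + 25 = 125
  host 6: 95 + 45 = 140
  host 7: 85 = 85
  host 8: 80 = 80
This matches the lower bound, so 8 is optimal.

8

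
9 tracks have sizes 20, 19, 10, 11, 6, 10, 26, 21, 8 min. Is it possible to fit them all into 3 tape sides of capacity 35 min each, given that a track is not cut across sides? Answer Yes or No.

Total = 131 min; ⌈131/35⌉ = 4.
At least 4 tape sides are required, but only 3 are allowed.

No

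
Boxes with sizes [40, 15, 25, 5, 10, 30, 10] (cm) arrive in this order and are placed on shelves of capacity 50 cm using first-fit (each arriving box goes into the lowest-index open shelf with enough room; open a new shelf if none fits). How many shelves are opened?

3

  40 → shelf 1 (new)  [load 40/50]
  15 → shelf 2 (new)  [load 15/50]
  25 → shelf 2  [load 40/50]
  5 → shelf 1  [load 45/50]
  10 → shelf 2  [load 50/50]
  30 → shelf 3 (new)  [load 30/50]
  10 → shelf 3  [load 40/50]
3 shelves opened.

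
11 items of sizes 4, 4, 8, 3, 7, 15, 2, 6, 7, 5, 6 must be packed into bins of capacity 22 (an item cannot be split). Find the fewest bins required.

4

Total = 15 + 8 + 7 + 7 + 6 + 6 + 5 + 4 + 4 + 3 + 2 = 67.
Lower bound: ⌈67/22⌉ = 4 bins.
A packing using 4 bins:
  bin 1: 15 + 7 = 22
  bin 2: 8 + 7 + 6 = 21
  bin 3: 6 + 5 + 4 + 4 + 3 = 22
  bin 4: 2 = 2
This matches the lower bound, so 4 is optimal.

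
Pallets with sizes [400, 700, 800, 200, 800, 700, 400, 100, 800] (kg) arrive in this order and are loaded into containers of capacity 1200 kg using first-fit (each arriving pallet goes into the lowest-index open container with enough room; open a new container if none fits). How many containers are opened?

5

  400 → container 1 (new)  [load 400/1200]
  700 → container 1  [load 1100/1200]
  800 → container 2 (new)  [load 800/1200]
  200 → container 2  [load 1000/1200]
  800 → container 3 (new)  [load 800/1200]
  700 → container 4 (new)  [load 700/1200]
  400 → container 3  [load 1200/1200]
  100 → container 1  [load 1200/1200]
  800 → container 5 (new)  [load 800/1200]
5 containers opened.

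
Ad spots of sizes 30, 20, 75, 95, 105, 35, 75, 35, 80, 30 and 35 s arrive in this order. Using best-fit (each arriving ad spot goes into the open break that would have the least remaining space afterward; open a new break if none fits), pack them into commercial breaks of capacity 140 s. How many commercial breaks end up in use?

  30 → break 1 (new)  [load 30/140]
  20 → break 1  [load 50/140]
  75 → break 1  [load 125/140]
  95 → break 2 (new)  [load 95/140]
  105 → break 3 (new)  [load 105/140]
  35 → break 3  [load 140/140]
  75 → break 4 (new)  [load 75/140]
  35 → break 2  [load 130/140]
  80 → break 5 (new)  [load 80/140]
  30 → break 5  [load 110/140]
  35 → break 4  [load 110/140]
5 commercial breaks opened.

5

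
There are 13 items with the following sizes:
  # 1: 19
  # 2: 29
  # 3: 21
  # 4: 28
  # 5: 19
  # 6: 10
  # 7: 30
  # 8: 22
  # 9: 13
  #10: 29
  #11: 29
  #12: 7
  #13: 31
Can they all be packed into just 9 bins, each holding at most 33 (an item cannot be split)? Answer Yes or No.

Total = 287; ⌈287/33⌉ = 9.
10 items each exceed half the capacity and cannot share a bin, forcing at least 10 bins.
At least 10 bins are required, but only 9 are allowed.

No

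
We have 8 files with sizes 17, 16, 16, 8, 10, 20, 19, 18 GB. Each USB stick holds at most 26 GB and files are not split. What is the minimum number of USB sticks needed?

Total = 20 + 19 + 18 + 17 + 16 + 16 + 10 + 8 = 124 GB.
Lower bound: ⌈124/26⌉ = 5 USB sticks.
Also, 6 files each exceed 13 GB, and no two of those can share a USB stick, so at least 6 USB sticks are needed.
A packing using 6 USB sticks:
  USB stick 1: 20 = 20
  USB stick 2: 19 = 19
  USB stick 3: 18 + 8 = 26
  USB stick 4: 17 = 17
  USB stick 5: 16 + 10 = 26
  USB stick 6: 16 = 16
This matches the lower bound, so 6 is optimal.

6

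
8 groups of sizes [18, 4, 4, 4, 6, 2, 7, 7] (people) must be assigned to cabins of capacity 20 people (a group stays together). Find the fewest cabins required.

3

Total = 18 + 7 + 7 + 6 + 4 + 4 + 4 + 2 = 52 people.
Lower bound: ⌈52/20⌉ = 3 cabins.
A packing using 3 cabins:
  cabin 1: 18 + 2 = 20
  cabin 2: 7 + 7 + 6 = 20
  cabin 3: 4 + 4 + 4 = 12
This matches the lower bound, so 3 is optimal.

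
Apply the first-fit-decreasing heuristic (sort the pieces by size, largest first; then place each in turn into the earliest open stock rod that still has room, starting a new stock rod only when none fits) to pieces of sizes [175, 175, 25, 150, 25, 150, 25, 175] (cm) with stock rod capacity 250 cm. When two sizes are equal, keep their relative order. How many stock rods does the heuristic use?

5

Sorted descending: 175, 175, 175, 150, 150, 25, 25, 25.
  175 → stock rod 1 (new)  [load 175/250]
  175 → stock rod 2 (new)  [load 175/250]
  175 → stock rod 3 (new)  [load 175/250]
  150 → stock rod 4 (new)  [load 150/250]
  150 → stock rod 5 (new)  [load 150/250]
  25 → stock rod 1  [load 200/250]
  25 → stock rod 1  [load 225/250]
  25 → stock rod 1  [load 250/250]
5 stock rods opened.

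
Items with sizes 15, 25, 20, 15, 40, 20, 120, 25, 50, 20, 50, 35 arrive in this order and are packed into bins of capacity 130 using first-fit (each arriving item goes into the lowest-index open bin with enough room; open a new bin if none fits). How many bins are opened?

4

  15 → bin 1 (new)  [load 15/130]
  25 → bin 1  [load 40/130]
  20 → bin 1  [load 60/130]
  15 → bin 1  [load 75/130]
  40 → bin 1  [load 115/130]
  20 → bin 2 (new)  [load 20/130]
  120 → bin 3 (new)  [load 120/130]
  25 → bin 2  [load 45/130]
  50 → bin 2  [load 95/130]
  20 → bin 2  [load 115/130]
  50 → bin 4 (new)  [load 50/130]
  35 → bin 4  [load 85/130]
4 bins opened.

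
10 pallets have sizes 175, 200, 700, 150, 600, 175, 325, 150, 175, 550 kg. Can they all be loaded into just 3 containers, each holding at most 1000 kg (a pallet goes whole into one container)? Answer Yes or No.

Total = 3200 kg; ⌈3200/1000⌉ = 4.
At least 4 containers are required, but only 3 are allowed.

No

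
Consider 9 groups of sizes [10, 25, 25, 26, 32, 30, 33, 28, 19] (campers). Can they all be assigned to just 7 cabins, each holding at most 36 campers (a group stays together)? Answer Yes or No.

No

Total = 228 campers; ⌈228/36⌉ = 7.
8 groups each exceed half the capacity and cannot share a cabin, forcing at least 8 cabins.
At least 8 cabins are required, but only 7 are allowed.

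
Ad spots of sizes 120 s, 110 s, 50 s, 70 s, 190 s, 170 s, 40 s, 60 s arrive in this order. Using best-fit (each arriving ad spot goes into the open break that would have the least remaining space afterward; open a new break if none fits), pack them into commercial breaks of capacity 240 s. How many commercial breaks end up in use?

  120 → break 1 (new)  [load 120/240]
  110 → break 1  [load 230/240]
  50 → break 2 (new)  [load 50/240]
  70 → break 2  [load 120/240]
  190 → break 3 (new)  [load 190/240]
  170 → break 4 (new)  [load 170/240]
  40 → break 3  [load 230/240]
  60 → break 4  [load 230/240]
4 commercial breaks opened.

4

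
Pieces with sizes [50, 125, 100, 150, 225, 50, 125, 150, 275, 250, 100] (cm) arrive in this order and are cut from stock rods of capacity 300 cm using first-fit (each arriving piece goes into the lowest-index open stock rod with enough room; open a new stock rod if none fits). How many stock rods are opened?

  50 → stock rod 1 (new)  [load 50/300]
  125 → stock rod 1  [load 175/300]
  100 → stock rod 1  [load 275/300]
  150 → stock rod 2 (new)  [load 150/300]
  225 → stock rod 3 (new)  [load 225/300]
  50 → stock rod 2  [load 200/300]
  125 → stock rod 4 (new)  [load 125/300]
  150 → stock rod 4  [load 275/300]
  275 → stock rod 5 (new)  [load 275/300]
  250 → stock rod 6 (new)  [load 250/300]
  100 → stock rod 2  [load 300/300]
6 stock rods opened.

6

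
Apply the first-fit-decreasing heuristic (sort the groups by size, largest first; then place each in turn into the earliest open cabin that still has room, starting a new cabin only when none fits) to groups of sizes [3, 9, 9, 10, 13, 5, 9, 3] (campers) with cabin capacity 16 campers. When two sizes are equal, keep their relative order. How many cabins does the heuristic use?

Sorted descending: 13, 10, 9, 9, 9, 5, 3, 3.
  13 → cabin 1 (new)  [load 13/16]
  10 → cabin 2 (new)  [load 10/16]
  9 → cabin 3 (new)  [load 9/16]
  9 → cabin 4 (new)  [load 9/16]
  9 → cabin 5 (new)  [load 9/16]
  5 → cabin 2  [load 15/16]
  3 → cabin 1  [load 16/16]
  3 → cabin 3  [load 12/16]
5 cabins opened.

5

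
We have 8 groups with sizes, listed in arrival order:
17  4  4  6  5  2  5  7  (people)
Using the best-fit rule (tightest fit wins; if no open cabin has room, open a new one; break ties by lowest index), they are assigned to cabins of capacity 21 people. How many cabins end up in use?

3

  17 → cabin 1 (new)  [load 17/21]
  4 → cabin 1  [load 21/21]
  4 → cabin 2 (new)  [load 4/21]
  6 → cabin 2  [load 10/21]
  5 → cabin 2  [load 15/21]
  2 → cabin 2  [load 17/21]
  5 → cabin 3 (new)  [load 5/21]
  7 → cabin 3  [load 12/21]
3 cabins opened.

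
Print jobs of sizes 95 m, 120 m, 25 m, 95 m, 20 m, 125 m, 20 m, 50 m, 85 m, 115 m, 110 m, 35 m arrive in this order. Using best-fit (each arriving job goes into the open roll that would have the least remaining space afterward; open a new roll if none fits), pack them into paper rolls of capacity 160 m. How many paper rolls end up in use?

7

  95 → roll 1 (new)  [load 95/160]
  120 → roll 2 (new)  [load 120/160]
  25 → roll 2  [load 145/160]
  95 → roll 3 (new)  [load 95/160]
  20 → roll 1  [load 115/160]
  125 → roll 4 (new)  [load 125/160]
  20 → roll 4  [load 145/160]
  50 → roll 3  [load 145/160]
  85 → roll 5 (new)  [load 85/160]
  115 → roll 6 (new)  [load 115/160]
  110 → roll 7 (new)  [load 110/160]
  35 → roll 1  [load 150/160]
7 paper rolls opened.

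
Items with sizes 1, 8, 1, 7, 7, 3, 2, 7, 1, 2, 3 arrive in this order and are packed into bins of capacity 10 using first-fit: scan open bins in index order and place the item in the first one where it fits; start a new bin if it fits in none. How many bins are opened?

5

  1 → bin 1 (new)  [load 1/10]
  8 → bin 1  [load 9/10]
  1 → bin 1  [load 10/10]
  7 → bin 2 (new)  [load 7/10]
  7 → bin 3 (new)  [load 7/10]
  3 → bin 2  [load 10/10]
  2 → bin 3  [load 9/10]
  7 → bin 4 (new)  [load 7/10]
  1 → bin 3  [load 10/10]
  2 → bin 4  [load 9/10]
  3 → bin 5 (new)  [load 3/10]
5 bins opened.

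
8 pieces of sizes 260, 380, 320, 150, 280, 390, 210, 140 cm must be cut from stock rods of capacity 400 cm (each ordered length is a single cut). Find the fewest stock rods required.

Total = 390 + 380 + 320 + 280 + 260 + 210 + 150 + 140 = 2130 cm.
Lower bound: ⌈2130/400⌉ = 6 stock rods.
A packing using 6 stock rods:
  stock rod 1: 390 = 390
  stock rod 2: 380 = 380
  stock rod 3: 320 = 320
  stock rod 4: 280 = 280
  stock rod 5: 260 + 140 = 400
  stock rod 6: 210 + 150 = 360
This matches the lower bound, so 6 is optimal.

6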